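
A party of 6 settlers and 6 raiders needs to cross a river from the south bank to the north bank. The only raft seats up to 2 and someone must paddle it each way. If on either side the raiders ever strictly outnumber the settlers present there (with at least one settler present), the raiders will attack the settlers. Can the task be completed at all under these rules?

No

Following every safe sequence of crossings from the start, the most of the 12 that can be at the north bank as the raft arrives there on crossings 1, 3, 5, 7, 9 is 2, 3, 4, 5, 6 respectively; the best ever achieved is 6 of 12.
From crossing 11 on, no configuration arises that was not already reachable earlier: only 15 distinct safe configurations (who is on which side, and where the raft is) can ever be reached, none of them has everyone across, and every continuation just revisits them. They are: 0 settlers + 0 raiders across (raft back at the start); 0 settlers + 1 raider across (raft there); 0 settlers + 1 raider across (raft back at the start); 0 settlers + 2 raiders across (raft there); 0 settlers + 2 raiders across (raft back at the start); 0 settlers + 3 raiders across (raft there); 0 settlers + 3 raiders across (raft back at the start); 0 settlers + 4 raiders across (raft there); 0 settlers + 4 raiders across (raft back at the start); 0 settlers + 5 raiders across (raft there); 0 settlers + 5 raiders across (raft back at the start); 0 settlers + 6 raiders across (raft there); 1 settler + 1 raider across (raft there); 1 settler + 1 raider across (raft back at the start); 2 settlers + 2 raiders across (raft there). So no valid plan exists.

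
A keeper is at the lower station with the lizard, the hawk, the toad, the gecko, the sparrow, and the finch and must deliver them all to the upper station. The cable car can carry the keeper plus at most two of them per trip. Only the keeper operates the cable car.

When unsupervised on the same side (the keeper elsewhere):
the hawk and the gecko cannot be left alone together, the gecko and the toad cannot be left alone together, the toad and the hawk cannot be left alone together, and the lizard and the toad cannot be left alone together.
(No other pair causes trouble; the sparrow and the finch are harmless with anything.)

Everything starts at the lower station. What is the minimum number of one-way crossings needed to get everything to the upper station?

Counting alone: the keeper can take at most 2 across per trip to the upper station, so moving all 6 needs at least 3 loaded trips out, with a return between consecutive ones — at least 5 crossings.
The safety rule pushes this higher. Following every safe sequence of crossings, the most of the 6 that can be at the upper station as the cable car arrives there on crossings 5, 7 is 4, 5 respectively — never all 6.
So no plan with fewer than 9 crossings exists, and this one achieves 9:
1. Keeper goes to the upper station with the hawk and the toad.
2. Keeper goes back to the lower station with the hawk.
3. Keeper goes to the upper station with the hawk and the lizard.
4. Keeper goes back to the lower station with the toad.
5. Keeper goes to the upper station with the sparrow and the toad.
6. Keeper goes back to the lower station with the toad.
7. Keeper goes to the upper station with the finch and the toad.
8. Keeper goes back to the lower station with the toad.
9. Keeper goes to the upper station with the gecko and the toad.

9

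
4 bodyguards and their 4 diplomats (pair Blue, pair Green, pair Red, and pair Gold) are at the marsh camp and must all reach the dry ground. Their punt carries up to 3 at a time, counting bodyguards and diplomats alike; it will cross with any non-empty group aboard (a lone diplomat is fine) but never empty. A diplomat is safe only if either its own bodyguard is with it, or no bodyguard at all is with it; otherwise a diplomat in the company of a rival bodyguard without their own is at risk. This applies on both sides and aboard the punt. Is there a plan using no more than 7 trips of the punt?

Counting alone: each trip to the dry ground takes at most 3 across and each return brings at least 1 back, so after t trips out (and t−1 returns) at most 3t − (t−1) of the 8 are across; that first reaches 8 at t = 4, so at least 7 crossings are needed.
The safety rule pushes this higher. Following every safe sequence of crossings, the most of the 8 that can be at the dry ground as the punt arrives there on crossing 7 is 7 — never all 8.
So the move cannot be finished within 7 crossings. (The shortest complete plan takes 9:)
1. bodyguard Blue and diplomat Blue cross → the dry ground.
2. bodyguard Blue crosses ← the marsh camp.
3. bodyguard Blue, bodyguard Green, and diplomat Green cross → the dry ground.
4. bodyguard Blue and diplomat Blue cross ← the marsh camp.
5. bodyguard Blue, bodyguard Gold, and bodyguard Red cross → the dry ground.
6. diplomat Green crosses ← the marsh camp.
7. diplomat Blue and diplomat Green cross → the dry ground.
8. diplomat Blue crosses ← the marsh camp.
9. diplomat Blue, diplomat Gold, and diplomat Red cross → the dry ground.

No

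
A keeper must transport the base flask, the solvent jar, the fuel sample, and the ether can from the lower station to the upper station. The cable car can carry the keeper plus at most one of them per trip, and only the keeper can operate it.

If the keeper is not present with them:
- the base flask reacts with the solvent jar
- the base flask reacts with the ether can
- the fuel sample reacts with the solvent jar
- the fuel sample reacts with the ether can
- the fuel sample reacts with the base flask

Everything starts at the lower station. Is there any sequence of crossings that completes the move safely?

No

Whatever the first load, the items left behind include a forbidden pair without the keeper. No opening move is safe, so no plan exists.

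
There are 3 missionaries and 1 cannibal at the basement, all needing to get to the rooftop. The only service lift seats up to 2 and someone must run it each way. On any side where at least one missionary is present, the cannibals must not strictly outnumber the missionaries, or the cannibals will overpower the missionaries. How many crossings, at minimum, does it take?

5

Counting alone: each trip to the rooftop takes at most 2 across and each return brings at least 1 back, so after t trips out (and t−1 returns) at most 2t − (t−1) of the 4 are across; that first reaches 4 at t = 3, so at least 5 crossings are needed.
The plan below uses exactly 5 crossings, so it is optimal:
1. 1 missionary and 1 cannibal → the rooftop.  (the basement: 2M 0C; the rooftop: 1M 1C)
2. 1 cannibal ← the basement.  (the basement: 2M 1C; the rooftop: 1M 0C)
3. 1 missionary and 1 cannibal → the rooftop.  (the basement: 1M 0C; the rooftop: 2M 1C)
4. 1 cannibal ← the basement.  (the basement: 1M 1C; the rooftop: 2M 0C)
5. 1 missionary and 1 cannibal → the rooftop.  (the basement: 0M 0C; the rooftop: 3M 1C)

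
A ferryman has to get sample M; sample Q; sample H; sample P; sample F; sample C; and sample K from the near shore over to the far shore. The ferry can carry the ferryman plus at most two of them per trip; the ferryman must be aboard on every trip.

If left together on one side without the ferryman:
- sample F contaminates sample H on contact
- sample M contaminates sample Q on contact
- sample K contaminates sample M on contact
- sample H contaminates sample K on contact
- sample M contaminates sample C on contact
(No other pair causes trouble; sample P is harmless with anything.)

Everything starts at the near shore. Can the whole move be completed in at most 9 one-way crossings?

Yes — this plan uses 9 crossings (≤ 9):
1. Ferryman goes to the far shore with sample H and sample M.  [the near shore: sample C, sample F, sample K, sample P, sample Q | the far shore: sample H, sample M]
2. Ferryman goes back to the near shore alone.  [the near shore: sample C, sample F, sample K, sample P, sample Q | the far shore: sample H, sample M]
3. Ferryman goes to the far shore with sample Q.  [the near shore: sample C, sample F, sample K, sample P | the far shore: sample H, sample M, sample Q]
4. Ferryman goes back to the near shore with sample M.  [the near shore: sample C, sample F, sample K, sample M, sample P | the far shore: sample H, sample Q]
5. Ferryman goes to the far shore with sample C and sample K.  [the near shore: sample F, sample M, sample P | the far shore: sample C, sample H, sample K, sample Q]
6. Ferryman goes back to the near shore with sample H.  [the near shore: sample F, sample H, sample M, sample P | the far shore: sample C, sample K, sample Q]
7. Ferryman goes to the far shore with sample F and sample P.  [the near shore: sample H, sample M | the far shore: sample C, sample F, sample K, sample P, sample Q]
8. Ferryman goes back to the near shore alone.  [the near shore: sample H, sample M | the far shore: sample C, sample F, sample K, sample P, sample Q]
9. Ferryman goes to the far shore with sample H and sample M.  [the near shore: — | the far shore: sample C, sample F, sample H, sample K, sample M, sample P, sample Q]

Yes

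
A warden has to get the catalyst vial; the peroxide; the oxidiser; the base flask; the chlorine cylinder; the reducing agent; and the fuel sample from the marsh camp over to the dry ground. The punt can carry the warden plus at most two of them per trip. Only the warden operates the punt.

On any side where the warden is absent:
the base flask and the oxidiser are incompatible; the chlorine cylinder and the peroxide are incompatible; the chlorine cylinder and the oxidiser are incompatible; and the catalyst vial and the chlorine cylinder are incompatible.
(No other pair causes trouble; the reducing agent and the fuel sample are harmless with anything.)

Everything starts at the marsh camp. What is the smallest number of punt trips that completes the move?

7

Counting alone: the warden can take at most 2 across per trip to the dry ground, so moving all 7 needs at least 4 loaded trips out, with a return between consecutive ones — at least 7 crossings.
The plan below uses exactly 7 crossings, so it is optimal:
1. Warden goes to the dry ground with the chlorine cylinder and the oxidiser.
2. Warden goes back to the marsh camp with the chlorine cylinder.
3. Warden goes to the dry ground with the catalyst vial and the peroxide.
4. Warden goes back to the marsh camp alone.
5. Warden goes to the dry ground with the fuel sample and the reducing agent.
6. Warden goes back to the marsh camp alone.
7. Warden goes to the dry ground with the base flask and the chlorine cylinder.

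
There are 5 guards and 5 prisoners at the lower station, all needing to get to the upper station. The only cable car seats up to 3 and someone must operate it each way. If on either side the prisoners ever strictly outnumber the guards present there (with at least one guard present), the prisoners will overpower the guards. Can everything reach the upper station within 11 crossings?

Yes

Yes — this plan uses 11 crossings (≤ 11):
1. 2 prisoners → the upper station.  (the lower station: 5G 3P; the upper station: 0G 2P)
2. 1 prisoner ← the lower station.  (the lower station: 5G 4P; the upper station: 0G 1P)
3. 3 prisoners → the upper station.  (the lower station: 5G 1P; the upper station: 0G 4P)
4. 1 prisoner ← the lower station.  (the lower station: 5G 2P; the upper station: 0G 3P)
5. 3 guards → the upper station.  (the lower station: 2G 2P; the upper station: 3G 3P)
6. 1 guard and 1 prisoner ← the lower station.  (the lower station: 3G 3P; the upper station: 2G 2P)
7. 3 guards → the upper station.  (the lower station: 0G 3P; the upper station: 5G 2P)
8. 1 prisoner ← the lower station.  (the lower station: 0G 4P; the upper station: 5G 1P)
9. 2 prisoners → the upper station.  (the lower station: 0G 2P; the upper station: 5G 3P)
10. 1 prisoner ← the lower station.  (the lower station: 0G 3P; the upper station: 5G 2P)
11. 3 prisoners → the upper station.  (the lower station: 0G 0P; the upper station: 5G 5P)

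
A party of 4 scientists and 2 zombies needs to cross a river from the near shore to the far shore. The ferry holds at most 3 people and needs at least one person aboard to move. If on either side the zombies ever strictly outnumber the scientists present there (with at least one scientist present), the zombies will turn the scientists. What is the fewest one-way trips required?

Counting alone: each trip to the far shore takes at most 3 across and each return brings at least 1 back, so after t trips out (and t−1 returns) at most 3t − (t−1) of the 6 are across; that first reaches 6 at t = 3, so at least 5 crossings are needed.
The plan below uses exactly 5 crossings, so it is optimal:
1. 2 zombies → the far shore.  (the near shore: 4S 0Z; the far shore: 0S 2Z)
2. 1 zombie ← the near shore.  (the near shore: 4S 1Z; the far shore: 0S 1Z)
3. 2 scientists and 1 zombie → the far shore.  (the near shore: 2S 0Z; the far shore: 2S 2Z)
4. 1 zombie ← the near shore.  (the near shore: 2S 1Z; the far shore: 2S 1Z)
5. 2 scientists and 1 zombie → the far shore.  (the near shore: 0S 0Z; the far shore: 4S 2Z)

5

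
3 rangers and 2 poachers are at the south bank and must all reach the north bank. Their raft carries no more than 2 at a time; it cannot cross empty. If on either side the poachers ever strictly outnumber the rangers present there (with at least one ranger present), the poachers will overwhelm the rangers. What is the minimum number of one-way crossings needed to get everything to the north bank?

Counting alone: each trip to the north bank takes at most 2 across and each return brings at least 1 back, so after t trips out (and t−1 returns) at most 2t − (t−1) of the 5 are across; that first reaches 5 at t = 4, so at least 7 crossings are needed.
The plan below uses exactly 7 crossings, so it is optimal:
1. 2 poachers → the north bank.  (the south bank: 3R 0P; the north bank: 0R 2P)
2. 1 poacher ← the south bank.  (the south bank: 3R 1P; the north bank: 0R 1P)
3. 2 rangers → the north bank.  (the south bank: 1R 1P; the north bank: 2R 1P)
4. 1 ranger ← the south bank.  (the south bank: 2R 1P; the north bank: 1R 1P)
5. 1 ranger and 1 poacher → the north bank.  (the south bank: 1R 0P; the north bank: 2R 2P)
6. 1 poacher ← the south bank.  (the south bank: 1R 1P; the north bank: 2R 1P)
7. 1 ranger and 1 poacher → the north bank.  (the south bank: 0R 0P; the north bank: 3R 2P)

7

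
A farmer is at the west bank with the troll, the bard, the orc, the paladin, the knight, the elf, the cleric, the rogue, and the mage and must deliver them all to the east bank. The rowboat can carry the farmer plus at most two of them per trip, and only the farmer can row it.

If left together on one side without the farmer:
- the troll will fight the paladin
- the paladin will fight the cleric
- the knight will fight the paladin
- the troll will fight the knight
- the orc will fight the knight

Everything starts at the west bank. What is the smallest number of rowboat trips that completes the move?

15

Counting alone: the farmer can take at most 2 across per trip to the east bank, so moving all 9 needs at least 5 loaded trips out, with a return between consecutive ones — at least 9 crossings.
The safety rule pushes this higher. Following every safe sequence of crossings, the most of the 9 that can be at the east bank as the rowboat arrives there on crossings 9, 11, 13 is 6, 7, 8 respectively — never all 9.
So no plan with fewer than 15 crossings exists, and this one achieves 15:
1. Farmer goes to the east bank with the knight and the paladin.
2. Farmer goes back to the west bank with the paladin.
3. Farmer goes to the east bank with the cleric and the troll.
4. Farmer goes back to the west bank with the troll.
5. Farmer goes to the east bank with the bard and the troll.
6. Farmer goes back to the west bank with the troll.
7. Farmer goes to the east bank with the orc and the troll.
8. Farmer goes back to the west bank with the knight.
9. Farmer goes to the east bank with the elf and the paladin.
10. Farmer goes back to the west bank with the paladin.
11. Farmer goes to the east bank with the paladin and the rogue.
12. Farmer goes back to the west bank with the paladin.
13. Farmer goes to the east bank with the mage and the paladin.
14. Farmer goes back to the west bank with the paladin.
15. Farmer goes to the east bank with the knight and the paladin.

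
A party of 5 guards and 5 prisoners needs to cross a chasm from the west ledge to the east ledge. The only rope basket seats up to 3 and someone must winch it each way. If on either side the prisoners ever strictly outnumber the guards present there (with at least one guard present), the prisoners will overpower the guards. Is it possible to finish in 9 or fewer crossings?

Counting alone: each trip to the east ledge takes at most 3 across and each return brings at least 1 back, so after t trips out (and t−1 returns) at most 3t − (t−1) of the 10 are across; that first reaches 10 at t = 5, so at least 9 crossings are needed.
The safety rule pushes this higher. Following every safe sequence of crossings, the most of the 10 that can be at the east ledge as the rope basket arrives there on crossing 9 is 9 — never all 10.
So the move cannot be finished within 9 crossings. (The shortest complete plan takes 11:)
1. 2 prisoners → the east ledge.  (the west ledge: 5G 3P; the east ledge: 0G 2P)
2. 1 prisoner ← the west ledge.  (the west ledge: 5G 4P; the east ledge: 0G 1P)
3. 3 prisoners → the east ledge.  (the west ledge: 5G 1P; the east ledge: 0G 4P)
4. 1 prisoner ← the west ledge.  (the west ledge: 5G 2P; the east ledge: 0G 3P)
5. 3 guards → the east ledge.  (the west ledge: 2G 2P; the east ledge: 3G 3P)
6. 1 guard and 1 prisoner ← the west ledge.  (the west ledge: 3G 3P; the east ledge: 2G 2P)
7. 3 guards → the east ledge.  (the west ledge: 0G 3P; the east ledge: 5G 2P)
8. 1 prisoner ← the west ledge.  (the west ledge: 0G 4P; the east ledge: 5G 1P)
9. 2 prisoners → the east ledge.  (the west ledge: 0G 2P; the east ledge: 5G 3P)
10. 1 prisoner ← the west ledge.  (the west ledge: 0G 3P; the east ledge: 5G 2P)
11. 3 prisoners → the east ledge.  (the west ledge: 0G 0P; the east ledge: 5G 5P)

No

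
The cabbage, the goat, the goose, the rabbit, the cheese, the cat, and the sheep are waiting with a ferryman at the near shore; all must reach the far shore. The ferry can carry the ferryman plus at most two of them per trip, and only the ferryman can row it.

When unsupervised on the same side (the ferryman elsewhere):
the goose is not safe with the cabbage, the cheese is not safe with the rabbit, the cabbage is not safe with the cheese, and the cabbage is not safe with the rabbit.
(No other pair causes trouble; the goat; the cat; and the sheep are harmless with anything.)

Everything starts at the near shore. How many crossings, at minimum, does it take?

Counting alone: the ferryman can take at most 2 across per trip to the far shore, so moving all 7 needs at least 4 loaded trips out, with a return between consecutive ones — at least 7 crossings.
The safety rule pushes this higher. Following every safe sequence of crossings, the most of the 7 that can be at the far shore as the ferry arrives there on crossings 7, 9 is 5, 6 respectively — never all 7.
So no plan with fewer than 11 crossings exists, and this one achieves 11:
1. Ferryman goes to the far shore with the cabbage and the rabbit.  [the near shore: the cat, the cheese, the goat, the goose, the sheep | the far shore: the cabbage, the rabbit]
2. Ferryman goes back to the near shore with the cabbage.  [the near shore: the cabbage, the cat, the cheese, the goat, the goose, the sheep | the far shore: the rabbit]
3. Ferryman goes to the far shore with the cabbage and the goat.  [the near shore: the cat, the cheese, the goose, the sheep | the far shore: the cabbage, the goat, the rabbit]
4. Ferryman goes back to the near shore with the cabbage.  [the near shore: the cabbage, the cat, the cheese, the goose, the sheep | the far shore: the goat, the rabbit]
5. Ferryman goes to the far shore with the cabbage and the goose.  [the near shore: the cat, the cheese, the sheep | the far shore: the cabbage, the goat, the goose, the rabbit]
6. Ferryman goes back to the near shore with the cabbage.  [the near shore: the cabbage, the cat, the cheese, the sheep | the far shore: the goat, the goose, the rabbit]
7. Ferryman goes to the far shore with the cabbage and the cat.  [the near shore: the cheese, the sheep | the far shore: the cabbage, the cat, the goat, the goose, the rabbit]
8. Ferryman goes back to the near shore with the cabbage.  [the near shore: the cabbage, the cheese, the sheep | the far shore: the cat, the goat, the goose, the rabbit]
9. Ferryman goes to the far shore with the cabbage and the sheep.  [the near shore: the cheese | the far shore: the cabbage, the cat, the goat, the goose, the rabbit, the sheep]
10. Ferryman goes back to the near shore with the cabbage.  [the near shore: the cabbage, the cheese | the far shore: the cat, the goat, the goose, the rabbit, the sheep]
11. Ferryman goes to the far shore with the cabbage and the cheese.  [the near shore: — | the far shore: the cabbage, the cat, the cheese, the goat, the goose, the rabbit, the sheep]

11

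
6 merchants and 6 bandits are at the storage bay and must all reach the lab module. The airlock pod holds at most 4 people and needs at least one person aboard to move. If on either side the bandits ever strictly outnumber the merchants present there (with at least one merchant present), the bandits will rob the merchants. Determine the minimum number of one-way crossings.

Counting alone: each trip to the lab module takes at most 4 across and each return brings at least 1 back, so after t trips out (and t−1 returns) at most 4t − (t−1) of the 12 are across; that first reaches 12 at t = 4, so at least 7 crossings are needed.
The safety rule pushes this higher. Following every safe sequence of crossings, the most of the 12 that can be at the lab module as the airlock pod arrives there on crossing 7 is 11 — never all 12.
So no plan with fewer than 9 crossings exists, and this one achieves 9:
1. 2 bandits → the lab module.  (the storage bay: 6M 4B; the lab module: 0M 2B)
2. 1 bandit ← the storage bay.  (the storage bay: 6M 5B; the lab module: 0M 1B)
3. 4 bandits → the lab module.  (the storage bay: 6M 1B; the lab module: 0M 5B)
4. 1 bandit ← the storage bay.  (the storage bay: 6M 2B; the lab module: 0M 4B)
5. 4 merchants → the lab module.  (the storage bay: 2M 2B; the lab module: 4M 4B)
6. 1 merchant and 1 bandit ← the storage bay.  (the storage bay: 3M 3B; the lab module: 3M 3B)
7. 2 merchants and 2 bandits → the lab module.  (the storage bay: 1M 1B; the lab module: 5M 5B)
8. 1 merchant and 1 bandit ← the storage bay.  (the storage bay: 2M 2B; the lab module: 4M 4B)
9. 2 merchants and 2 bandits → the lab module.  (the storage bay: 0M 0B; the lab module: 6M 6B)

9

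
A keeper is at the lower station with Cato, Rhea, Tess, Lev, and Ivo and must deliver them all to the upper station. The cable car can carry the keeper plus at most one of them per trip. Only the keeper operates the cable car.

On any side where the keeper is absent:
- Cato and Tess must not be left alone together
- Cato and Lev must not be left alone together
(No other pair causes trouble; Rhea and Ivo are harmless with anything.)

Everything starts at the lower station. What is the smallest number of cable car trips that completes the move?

11

Counting alone: the keeper can take at most 1 across per trip to the upper station, so moving all 5 needs at least 5 loaded trips out, with a return between consecutive ones — at least 9 crossings.
The safety rule pushes this higher. Following every safe sequence of crossings, the most of the 5 that can be at the upper station as the cable car arrives there on crossing 9 is 4 — never all 5.
So no plan with fewer than 11 crossings exists, and this one achieves 11:
1. Keeper goes to the upper station with Cato.
2. Keeper goes back to the lower station alone.
3. Keeper goes to the upper station with Rhea.
4. Keeper goes back to the lower station alone.
5. Keeper goes to the upper station with Tess.
6. Keeper goes back to the lower station with Cato.
7. Keeper goes to the upper station with Lev.
8. Keeper goes back to the lower station alone.
9. Keeper goes to the upper station with Ivo.
10. Keeper goes back to the lower station alone.
11. Keeper goes to the upper station with Cato.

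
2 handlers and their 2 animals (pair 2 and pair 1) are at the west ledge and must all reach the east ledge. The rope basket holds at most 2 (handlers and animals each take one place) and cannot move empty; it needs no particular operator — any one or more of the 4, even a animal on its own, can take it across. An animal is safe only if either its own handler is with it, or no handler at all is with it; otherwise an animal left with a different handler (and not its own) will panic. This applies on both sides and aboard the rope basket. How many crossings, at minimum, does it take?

Counting alone: each trip to the east ledge takes at most 2 across and each return brings at least 1 back, so after t trips out (and t−1 returns) at most 2t − (t−1) of the 4 are across; that first reaches 4 at t = 3, so at least 5 crossings are needed.
The plan below uses exactly 5 crossings, so it is optimal:
1. animal 2 and handler 2 cross → the east ledge.
2. handler 2 crosses ← the west ledge.
3. handler 1 and handler 2 cross → the east ledge.
4. handler 1 crosses ← the west ledge.
5. animal 1 and handler 1 cross → the east ledge.

5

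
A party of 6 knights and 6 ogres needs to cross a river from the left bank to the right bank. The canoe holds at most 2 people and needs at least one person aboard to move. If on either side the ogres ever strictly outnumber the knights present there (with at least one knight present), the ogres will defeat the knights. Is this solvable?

Following every safe sequence of crossings from the start, the most of the 12 that can be at the right bank as the canoe arrives there on crossings 1, 3, 5, 7, 9 is 2, 3, 4, 5, 6 respectively; the best ever achieved is 6 of 12.
From crossing 11 on, no configuration arises that was not already reachable earlier: only 15 distinct safe configurations (who is on which side, and where the canoe is) can ever be reached, none of them has everyone across, and every continuation just revisits them. They are: 0 knights + 0 ogres across (canoe back at the start); 0 knights + 1 ogre across (canoe there); 0 knights + 1 ogre across (canoe back at the start); 0 knights + 2 ogres across (canoe there); 0 knights + 2 ogres across (canoe back at the start); 0 knights + 3 ogres across (canoe there); 0 knights + 3 ogres across (canoe back at the start); 0 knights + 4 ogres across (canoe there); 0 knights + 4 ogres across (canoe back at the start); 0 knights + 5 ogres across (canoe there); 0 knights + 5 ogres across (canoe back at the start); 0 knights + 6 ogres across (canoe there); 1 knight + 1 ogre across (canoe there); 1 knight + 1 ogre across (canoe back at the start); 2 knights + 2 ogres across (canoe there). So no valid plan exists.

No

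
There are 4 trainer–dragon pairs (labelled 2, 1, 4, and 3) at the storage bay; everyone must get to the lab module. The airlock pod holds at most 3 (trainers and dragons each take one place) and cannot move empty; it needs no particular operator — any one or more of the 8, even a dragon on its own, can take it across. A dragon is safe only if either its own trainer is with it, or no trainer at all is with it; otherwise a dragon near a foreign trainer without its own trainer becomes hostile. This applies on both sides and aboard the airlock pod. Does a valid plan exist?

Yes

1. dragon 2 and trainer 2 cross → the lab module.
2. trainer 2 crosses ← the storage bay.
3. dragon 1, trainer 1, and trainer 2 cross → the lab module.
4. dragon 2 and trainer 2 cross ← the storage bay.
5. trainer 2, trainer 3, and trainer 4 cross → the lab module.
6. dragon 1 crosses ← the storage bay.
7. dragon 1 and dragon 2 cross → the lab module.
8. dragon 2 crosses ← the storage bay.
9. dragon 2, dragon 3, and dragon 4 cross → the lab module.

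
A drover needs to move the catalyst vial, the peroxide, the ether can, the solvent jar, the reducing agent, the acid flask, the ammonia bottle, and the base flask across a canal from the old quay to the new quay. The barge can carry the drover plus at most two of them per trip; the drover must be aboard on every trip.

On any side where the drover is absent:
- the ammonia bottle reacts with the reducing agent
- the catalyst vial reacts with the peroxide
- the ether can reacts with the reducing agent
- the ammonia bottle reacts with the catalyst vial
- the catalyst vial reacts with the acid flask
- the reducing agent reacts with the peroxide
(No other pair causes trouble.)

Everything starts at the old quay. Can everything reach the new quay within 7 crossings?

Counting alone: the drover can take at most 2 across per trip to the new quay, so moving all 8 needs at least 4 loaded trips out, with a return between consecutive ones — at least 7 crossings.
The safety rule pushes this higher. Following every safe sequence of crossings, the most of the 8 that can be at the new quay as the barge arrives there on crossing 7 is 6 — never all 8.
So the move cannot be finished within 7 crossings. (The shortest complete plan takes 9:)
1. Drover goes to the new quay with the catalyst vial and the reducing agent.
2. Drover goes back to the old quay alone.
3. Drover goes to the new quay with the ether can and the peroxide.
4. Drover goes back to the old quay with the catalyst vial and the reducing agent.
5. Drover goes to the new quay with the acid flask and the ammonia bottle.
6. Drover goes back to the old quay alone.
7. Drover goes to the new quay with the base flask and the solvent jar.
8. Drover goes back to the old quay alone.
9. Drover goes to the new quay with the catalyst vial and the reducing agent.

No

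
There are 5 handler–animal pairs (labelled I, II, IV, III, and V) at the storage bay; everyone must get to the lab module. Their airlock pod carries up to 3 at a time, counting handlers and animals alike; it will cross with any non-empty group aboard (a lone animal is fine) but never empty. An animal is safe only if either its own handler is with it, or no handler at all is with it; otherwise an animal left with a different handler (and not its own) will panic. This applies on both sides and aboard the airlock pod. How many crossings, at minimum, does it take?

Counting alone: each trip to the lab module takes at most 3 across and each return brings at least 1 back, so after t trips out (and t−1 returns) at most 3t − (t−1) of the 10 are across; that first reaches 10 at t = 5, so at least 9 crossings are needed.
The safety rule pushes this higher. Following every safe sequence of crossings, the most of the 10 that can be at the lab module as the airlock pod arrives there on crossing 9 is 9 — never all 10.
So no plan with fewer than 11 crossings exists, and this one achieves 11:
1. animal I and handler I cross → the lab module.
2. handler I crosses ← the storage bay.
3. animal II, animal III, and animal IV cross → the lab module.
4. animal I crosses ← the storage bay.
5. handler II, handler III, and handler IV cross → the lab module.
6. animal II and handler II cross ← the storage bay.
7. handler I, handler II, and handler V cross → the lab module.
8. animal IV crosses ← the storage bay.
9. animal I and animal II cross → the lab module.
10. animal I crosses ← the storage bay.
11. animal I, animal IV, and animal V cross → the lab module.

11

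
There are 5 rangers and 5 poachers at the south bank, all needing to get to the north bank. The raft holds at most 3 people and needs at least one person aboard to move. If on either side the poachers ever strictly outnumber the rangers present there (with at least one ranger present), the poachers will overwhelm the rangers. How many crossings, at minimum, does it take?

Counting alone: each trip to the north bank takes at most 3 across and each return brings at least 1 back, so after t trips out (and t−1 returns) at most 3t − (t−1) of the 10 are across; that first reaches 10 at t = 5, so at least 9 crossings are needed.
The safety rule pushes this higher. Following every safe sequence of crossings, the most of the 10 that can be at the north bank as the raft arrives there on crossing 9 is 9 — never all 10.
So no plan with fewer than 11 crossings exists, and this one achieves 11:
1. 2 poachers → the north bank.  (the south bank: 5R 3P; the north bank: 0R 2P)
2. 1 poacher ← the south bank.  (the south bank: 5R 4P; the north bank: 0R 1P)
3. 3 poachers → the north bank.  (the south bank: 5R 1P; the north bank: 0R 4P)
4. 1 poacher ← the south bank.  (the south bank: 5R 2P; the north bank: 0R 3P)
5. 3 rangers → the north bank.  (the south bank: 2R 2P; the north bank: 3R 3P)
6. 1 ranger and 1 poacher ← the south bank.  (the south bank: 3R 3P; the north bank: 2R 2P)
7. 3 rangers → the north bank.  (the south bank: 0R 3P; the north bank: 5R 2P)
8. 1 poacher ← the south bank.  (the south bank: 0R 4P; the north bank: 5R 1P)
9. 2 poachers → the north bank.  (the south bank: 0R 2P; the north bank: 5R 3P)
10. 1 poacher ← the south bank.  (the south bank: 0R 3P; the north bank: 5R 2P)
11. 3 poachers → the north bank.  (the south bank: 0R 0P; the north bank: 5R 5P)

11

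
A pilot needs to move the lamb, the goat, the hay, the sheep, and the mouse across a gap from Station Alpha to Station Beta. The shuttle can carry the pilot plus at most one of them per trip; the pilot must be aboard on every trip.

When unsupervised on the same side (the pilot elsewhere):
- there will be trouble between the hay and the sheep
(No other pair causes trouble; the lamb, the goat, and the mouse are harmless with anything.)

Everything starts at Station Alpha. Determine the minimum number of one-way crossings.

9

Counting alone: the pilot can take at most 1 across per trip to Station Beta, so moving all 5 needs at least 5 loaded trips out, with a return between consecutive ones — at least 9 crossings.
The plan below uses exactly 9 crossings, so it is optimal:
1. Pilot goes to Station Beta with the hay.  [Station Alpha: the goat, the lamb, the mouse, the sheep | Station Beta: the hay]
2. Pilot goes back to Station Alpha alone.  [Station Alpha: the goat, the lamb, the mouse, the sheep | Station Beta: the hay]
3. Pilot goes to Station Beta with the lamb.  [Station Alpha: the goat, the mouse, the sheep | Station Beta: the hay, the lamb]
4. Pilot goes back to Station Alpha alone.  [Station Alpha: the goat, the mouse, the sheep | Station Beta: the hay, the lamb]
5. Pilot goes to Station Beta with the goat.  [Station Alpha: the mouse, the sheep | Station Beta: the goat, the hay, the lamb]
6. Pilot goes back to Station Alpha alone.  [Station Alpha: the mouse, the sheep | Station Beta: the goat, the hay, the lamb]
7. Pilot goes to Station Beta with the mouse.  [Station Alpha: the sheep | Station Beta: the goat, the hay, the lamb, the mouse]
8. Pilot goes back to Station Alpha alone.  [Station Alpha: the sheep | Station Beta: the goat, the hay, the lamb, the mouse]
9. Pilot goes to Station Beta with the sheep.  [Station Alpha: — | Station Beta: the goat, the hay, the lamb, the mouse, the sheep]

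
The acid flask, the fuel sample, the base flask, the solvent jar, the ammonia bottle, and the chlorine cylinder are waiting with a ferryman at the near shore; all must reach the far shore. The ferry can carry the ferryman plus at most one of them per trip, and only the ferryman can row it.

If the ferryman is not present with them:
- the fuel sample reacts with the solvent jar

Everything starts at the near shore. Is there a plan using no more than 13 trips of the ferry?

Yes

Yes — this plan uses 11 crossings (≤ 13):
1. Ferryman goes to the far shore with the fuel sample.  [the near shore: the acid flask, the ammonia bottle, the base flask, the chlorine cylinder, the solvent jar | the far shore: the fuel sample]
2. Ferryman goes back to the near shore alone.  [the near shore: the acid flask, the ammonia bottle, the base flask, the chlorine cylinder, the solvent jar | the far shore: the fuel sample]
3. Ferryman goes to the far shore with the acid flask.  [the near shore: the ammonia bottle, the base flask, the chlorine cylinder, the solvent jar | the far shore: the acid flask, the fuel sample]
4. Ferryman goes back to the near shore alone.  [the near shore: the ammonia bottle, the base flask, the chlorine cylinder, the solvent jar | the far shore: the acid flask, the fuel sample]
5. Ferryman goes to the far shore with the base flask.  [the near shore: the ammonia bottle, the chlorine cylinder, the solvent jar | the far shore: the acid flask, the base flask, the fuel sample]
6. Ferryman goes back to the near shore alone.  [the near shore: the ammonia bottle, the chlorine cylinder, the solvent jar | the far shore: the acid flask, the base flask, the fuel sample]
7. Ferryman goes to the far shore with the ammonia bottle.  [the near shore: the chlorine cylinder, the solvent jar | the far shore: the acid flask, the ammonia bottle, the base flask, the fuel sample]
8. Ferryman goes back to the near shore alone.  [the near shore: the chlorine cylinder, the solvent jar | the far shore: the acid flask, the ammonia bottle, the base flask, the fuel sample]
9. Ferryman goes to the far shore with the chlorine cylinder.  [the near shore: the solvent jar | the far shore: the acid flask, the ammonia bottle, the base flask, the chlorine cylinder, the fuel sample]
10. Ferryman goes back to the near shore alone.  [the near shore: the solvent jar | the far shore: the acid flask, the ammonia bottle, the base flask, the chlorine cylinder, the fuel sample]
11. Ferryman goes to the far shore with the solvent jar.  [the near shore: — | the far shore: the acid flask, the ammonia bottle, the base flask, the chlorine cylinder, the fuel sample, the solvent jar]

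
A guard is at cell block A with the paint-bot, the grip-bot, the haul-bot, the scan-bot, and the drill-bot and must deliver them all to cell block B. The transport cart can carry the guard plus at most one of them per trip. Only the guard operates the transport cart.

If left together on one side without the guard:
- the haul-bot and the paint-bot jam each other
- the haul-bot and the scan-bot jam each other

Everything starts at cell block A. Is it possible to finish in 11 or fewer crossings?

Yes

Yes — this plan uses 11 crossings (≤ 11):
1. Guard goes to cell block B with the haul-bot.  [cell block A: the drill-bot, the grip-bot, the paint-bot, the scan-bot | cell block B: the haul-bot]
2. Guard goes back to cell block A alone.  [cell block A: the drill-bot, the grip-bot, the paint-bot, the scan-bot | cell block B: the haul-bot]
3. Guard goes to cell block B with the paint-bot.  [cell block A: the drill-bot, the grip-bot, the scan-bot | cell block B: the haul-bot, the paint-bot]
4. Guard goes back to cell block A with the haul-bot.  [cell block A: the drill-bot, the grip-bot, the haul-bot, the scan-bot | cell block B: the paint-bot]
5. Guard goes to cell block B with the scan-bot.  [cell block A: the drill-bot, the grip-bot, the haul-bot | cell block B: the paint-bot, the scan-bot]
6. Guard goes back to cell block A alone.  [cell block A: the drill-bot, the grip-bot, the haul-bot | cell block B: the paint-bot, the scan-bot]
7. Guard goes to cell block B with the grip-bot.  [cell block A: the drill-bot, the haul-bot | cell block B: the grip-bot, the paint-bot, the scan-bot]
8. Guard goes back to cell block A alone.  [cell block A: the drill-bot, the haul-bot | cell block B: the grip-bot, the paint-bot, the scan-bot]
9. Guard goes to cell block B with the drill-bot.  [cell block A: the haul-bot | cell block B: the drill-bot, the grip-bot, the paint-bot, the scan-bot]
10. Guard goes back to cell block A alone.  [cell block A: the haul-bot | cell block B: the drill-bot, the grip-bot, the paint-bot, the scan-bot]
11. Guard goes to cell block B with the haul-bot.  [cell block A: — | cell block B: the drill-bot, the grip-bot, the haul-bot, the paint-bot, the scan-bot]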